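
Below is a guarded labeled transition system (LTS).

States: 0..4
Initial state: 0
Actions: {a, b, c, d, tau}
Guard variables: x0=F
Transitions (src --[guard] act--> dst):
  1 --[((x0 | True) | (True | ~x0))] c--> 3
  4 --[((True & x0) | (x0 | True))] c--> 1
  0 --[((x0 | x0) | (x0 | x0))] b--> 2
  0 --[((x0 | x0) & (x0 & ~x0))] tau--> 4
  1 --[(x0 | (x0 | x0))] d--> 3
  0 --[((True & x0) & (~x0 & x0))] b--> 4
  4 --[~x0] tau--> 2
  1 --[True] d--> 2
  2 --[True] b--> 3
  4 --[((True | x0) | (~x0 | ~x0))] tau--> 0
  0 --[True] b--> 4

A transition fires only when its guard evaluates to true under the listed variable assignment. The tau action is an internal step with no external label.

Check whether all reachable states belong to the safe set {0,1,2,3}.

Answer: INVARIANT VIOLATED at state 4

Trace:
Safe = {0,1,2,3}
R = {0,1,2,3,4}
  0: ok
  1: ok
  2: ok
  3: ok
  4: outside
reach 4 via b — violates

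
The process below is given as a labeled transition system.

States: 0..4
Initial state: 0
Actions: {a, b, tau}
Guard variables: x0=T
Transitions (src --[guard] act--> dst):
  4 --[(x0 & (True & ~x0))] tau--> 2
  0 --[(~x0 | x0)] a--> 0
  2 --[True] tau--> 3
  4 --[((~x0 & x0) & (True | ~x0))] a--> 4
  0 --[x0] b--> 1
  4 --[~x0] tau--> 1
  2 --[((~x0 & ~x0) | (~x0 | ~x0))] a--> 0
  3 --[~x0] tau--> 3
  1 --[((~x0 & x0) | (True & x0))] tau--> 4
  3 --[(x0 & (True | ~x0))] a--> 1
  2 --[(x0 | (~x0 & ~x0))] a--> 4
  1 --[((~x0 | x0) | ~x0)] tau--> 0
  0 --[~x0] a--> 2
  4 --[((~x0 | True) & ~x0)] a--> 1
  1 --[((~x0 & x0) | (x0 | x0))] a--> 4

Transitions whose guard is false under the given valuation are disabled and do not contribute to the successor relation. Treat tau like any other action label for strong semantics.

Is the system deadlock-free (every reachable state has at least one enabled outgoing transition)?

R = {0,1,4}
  0: a→0  b→1  [2 exit(s)]
  1: a→4  tau→0  tau→4  [3 exit(s)]
  4: ∅  [STUCK]
witness 4: b·tau

Answer: DEADLOCK at state 4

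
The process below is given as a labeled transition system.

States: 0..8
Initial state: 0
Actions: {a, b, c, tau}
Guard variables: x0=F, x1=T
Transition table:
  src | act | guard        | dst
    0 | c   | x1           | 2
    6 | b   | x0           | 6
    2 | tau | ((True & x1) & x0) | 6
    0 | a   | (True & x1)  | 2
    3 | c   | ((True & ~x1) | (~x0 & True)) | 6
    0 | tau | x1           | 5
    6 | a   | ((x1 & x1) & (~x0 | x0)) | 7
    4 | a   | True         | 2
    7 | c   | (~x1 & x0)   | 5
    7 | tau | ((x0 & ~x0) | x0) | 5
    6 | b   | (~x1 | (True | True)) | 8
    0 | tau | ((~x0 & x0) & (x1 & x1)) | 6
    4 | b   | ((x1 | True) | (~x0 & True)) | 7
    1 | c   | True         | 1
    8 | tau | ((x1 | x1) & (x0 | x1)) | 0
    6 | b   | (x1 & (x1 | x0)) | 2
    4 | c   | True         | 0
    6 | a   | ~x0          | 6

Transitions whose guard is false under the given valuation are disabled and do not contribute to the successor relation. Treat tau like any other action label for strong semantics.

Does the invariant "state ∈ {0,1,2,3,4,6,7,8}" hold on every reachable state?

Inv-set: {0,1,2,3,4,6,7,8}
Reach set: {0,2,5}
  0: ✓
  2: ✓
  5: outside
reach 5 via tau — violates

Answer: INVARIANT VIOLATED at state 5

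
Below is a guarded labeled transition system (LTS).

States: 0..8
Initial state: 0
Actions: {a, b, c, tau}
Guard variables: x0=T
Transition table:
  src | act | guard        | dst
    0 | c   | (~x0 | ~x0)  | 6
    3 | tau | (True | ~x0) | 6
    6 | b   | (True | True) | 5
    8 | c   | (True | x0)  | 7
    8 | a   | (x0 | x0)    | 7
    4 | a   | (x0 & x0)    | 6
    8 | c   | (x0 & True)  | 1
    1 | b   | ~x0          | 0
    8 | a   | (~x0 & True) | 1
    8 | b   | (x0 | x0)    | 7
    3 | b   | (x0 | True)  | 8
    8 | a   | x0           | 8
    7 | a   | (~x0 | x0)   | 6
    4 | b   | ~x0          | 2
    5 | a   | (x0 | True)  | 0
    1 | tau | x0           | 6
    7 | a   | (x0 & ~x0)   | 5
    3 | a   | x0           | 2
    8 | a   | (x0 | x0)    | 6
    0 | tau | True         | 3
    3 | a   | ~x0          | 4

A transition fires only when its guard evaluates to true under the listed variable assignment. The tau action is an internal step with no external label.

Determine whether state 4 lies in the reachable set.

15 transition(s) survive guard evaluation.
Layer 0: {0}
Layer 1: {3}  cumulative {0,3}
Layer 2: {2,6,8}  cumulative {0,2,3,6,8}
Layer 3: {1,5,7}  cumulative {0,1,2,3,5,6,7,8}
Reach set: {0,1,2,3,5,6,7,8}

Answer: UNREACHABLE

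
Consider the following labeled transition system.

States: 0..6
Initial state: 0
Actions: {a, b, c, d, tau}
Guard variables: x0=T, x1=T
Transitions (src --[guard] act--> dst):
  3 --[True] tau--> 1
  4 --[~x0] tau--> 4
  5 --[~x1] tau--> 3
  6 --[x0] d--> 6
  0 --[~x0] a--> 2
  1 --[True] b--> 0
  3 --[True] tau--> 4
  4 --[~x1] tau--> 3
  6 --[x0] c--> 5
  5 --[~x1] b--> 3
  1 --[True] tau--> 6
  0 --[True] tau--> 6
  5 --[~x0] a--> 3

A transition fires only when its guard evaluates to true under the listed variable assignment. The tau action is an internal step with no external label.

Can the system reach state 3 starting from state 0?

After dropping false guards: 7 live edges.
Layer 0: {0}
Layer 1: {6}  total {0,6}
Layer 2: {5}  total {0,5,6}
Reachable = {0,5,6}

Answer: UNREACHABLE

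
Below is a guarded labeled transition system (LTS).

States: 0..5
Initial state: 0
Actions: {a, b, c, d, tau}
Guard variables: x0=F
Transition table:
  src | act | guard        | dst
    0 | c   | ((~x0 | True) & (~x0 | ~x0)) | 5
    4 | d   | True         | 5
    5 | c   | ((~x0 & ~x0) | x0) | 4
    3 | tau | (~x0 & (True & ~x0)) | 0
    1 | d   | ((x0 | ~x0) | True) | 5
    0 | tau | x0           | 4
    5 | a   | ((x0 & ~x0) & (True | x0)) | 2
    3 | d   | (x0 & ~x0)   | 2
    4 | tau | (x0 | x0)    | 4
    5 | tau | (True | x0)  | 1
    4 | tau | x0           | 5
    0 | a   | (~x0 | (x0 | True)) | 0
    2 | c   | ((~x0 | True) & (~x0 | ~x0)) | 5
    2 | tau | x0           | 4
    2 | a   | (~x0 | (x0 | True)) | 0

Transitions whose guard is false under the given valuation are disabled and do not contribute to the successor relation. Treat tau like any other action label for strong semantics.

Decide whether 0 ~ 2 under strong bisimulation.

Compute ~ classes (split until stable):
  round 0: {{0,1,2,3,4,5}}
  round 1: {{0,2},{1,4},{3},{5}}
Fixed point at round 2; 4 class(es).
class of 0: {0,2}; class of 2: {0,2}

Answer: BISIMILAR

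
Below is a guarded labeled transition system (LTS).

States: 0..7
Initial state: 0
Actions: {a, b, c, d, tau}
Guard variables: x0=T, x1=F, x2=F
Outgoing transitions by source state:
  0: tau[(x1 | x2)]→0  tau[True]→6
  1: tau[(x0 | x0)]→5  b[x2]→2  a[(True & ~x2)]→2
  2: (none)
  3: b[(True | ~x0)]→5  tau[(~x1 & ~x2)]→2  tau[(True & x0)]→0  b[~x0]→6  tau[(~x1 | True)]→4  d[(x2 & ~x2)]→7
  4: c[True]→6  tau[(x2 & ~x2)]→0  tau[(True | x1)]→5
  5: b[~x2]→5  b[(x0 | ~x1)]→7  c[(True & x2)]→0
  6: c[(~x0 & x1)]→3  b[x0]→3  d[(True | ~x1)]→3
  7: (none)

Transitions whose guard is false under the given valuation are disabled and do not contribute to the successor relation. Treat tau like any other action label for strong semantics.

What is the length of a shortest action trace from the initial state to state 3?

Answer: 2

Analysis:
Layered search for 3:
  Layer 0: {0}
  Layer 1: {6}
  Layer 2: {3}
first hit 3 at d=2 via tau·b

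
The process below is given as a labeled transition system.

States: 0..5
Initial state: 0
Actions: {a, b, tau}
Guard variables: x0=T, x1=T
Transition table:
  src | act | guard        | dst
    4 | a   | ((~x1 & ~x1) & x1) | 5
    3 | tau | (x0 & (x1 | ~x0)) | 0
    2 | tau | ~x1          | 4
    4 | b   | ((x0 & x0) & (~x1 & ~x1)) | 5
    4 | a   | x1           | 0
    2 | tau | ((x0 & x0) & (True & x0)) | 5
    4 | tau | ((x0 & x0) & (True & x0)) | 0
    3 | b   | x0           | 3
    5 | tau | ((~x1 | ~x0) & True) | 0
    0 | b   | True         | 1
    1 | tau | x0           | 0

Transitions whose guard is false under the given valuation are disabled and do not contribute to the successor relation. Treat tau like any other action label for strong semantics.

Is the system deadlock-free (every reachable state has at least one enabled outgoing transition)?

R = {0,1}
  0: b→1  [1 out]
  1: tau→0  [1 out]

Answer: DEADLOCK-FREE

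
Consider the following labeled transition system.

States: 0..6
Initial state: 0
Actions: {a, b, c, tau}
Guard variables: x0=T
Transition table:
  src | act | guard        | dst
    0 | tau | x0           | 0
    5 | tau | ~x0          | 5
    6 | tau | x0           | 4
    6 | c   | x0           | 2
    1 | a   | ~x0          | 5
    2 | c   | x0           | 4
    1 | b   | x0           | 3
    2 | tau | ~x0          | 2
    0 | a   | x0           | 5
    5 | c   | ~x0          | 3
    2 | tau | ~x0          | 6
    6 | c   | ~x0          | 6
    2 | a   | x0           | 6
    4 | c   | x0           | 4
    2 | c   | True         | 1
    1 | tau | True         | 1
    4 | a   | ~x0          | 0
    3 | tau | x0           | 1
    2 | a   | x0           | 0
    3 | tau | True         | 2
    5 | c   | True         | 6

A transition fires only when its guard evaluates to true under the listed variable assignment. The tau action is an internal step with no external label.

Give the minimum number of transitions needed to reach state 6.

BFS to 6:
  Layer 0: {0}
  Layer 1: {5}
  Layer 2: {6}
first hit 6 at d=2 via a·c

Answer: 2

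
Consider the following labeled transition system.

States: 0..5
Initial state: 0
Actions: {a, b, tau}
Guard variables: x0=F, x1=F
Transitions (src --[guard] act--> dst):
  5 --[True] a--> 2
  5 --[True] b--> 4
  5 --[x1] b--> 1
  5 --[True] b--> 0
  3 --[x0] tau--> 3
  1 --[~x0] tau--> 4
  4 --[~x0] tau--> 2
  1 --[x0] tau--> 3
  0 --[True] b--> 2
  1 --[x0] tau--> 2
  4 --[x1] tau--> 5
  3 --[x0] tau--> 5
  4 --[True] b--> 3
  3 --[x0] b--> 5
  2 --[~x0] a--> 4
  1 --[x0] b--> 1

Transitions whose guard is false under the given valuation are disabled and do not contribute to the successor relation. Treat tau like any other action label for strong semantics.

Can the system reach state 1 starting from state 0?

After dropping false guards: 8 live edges.
Layer 0: {0}
Layer 1: {2}  cumulative {0,2}
Layer 2: {4}  cumulative {0,2,4}
Layer 3: {3}  cumulative {0,2,3,4}
R = {0,2,3,4}

Answer: UNREACHABLE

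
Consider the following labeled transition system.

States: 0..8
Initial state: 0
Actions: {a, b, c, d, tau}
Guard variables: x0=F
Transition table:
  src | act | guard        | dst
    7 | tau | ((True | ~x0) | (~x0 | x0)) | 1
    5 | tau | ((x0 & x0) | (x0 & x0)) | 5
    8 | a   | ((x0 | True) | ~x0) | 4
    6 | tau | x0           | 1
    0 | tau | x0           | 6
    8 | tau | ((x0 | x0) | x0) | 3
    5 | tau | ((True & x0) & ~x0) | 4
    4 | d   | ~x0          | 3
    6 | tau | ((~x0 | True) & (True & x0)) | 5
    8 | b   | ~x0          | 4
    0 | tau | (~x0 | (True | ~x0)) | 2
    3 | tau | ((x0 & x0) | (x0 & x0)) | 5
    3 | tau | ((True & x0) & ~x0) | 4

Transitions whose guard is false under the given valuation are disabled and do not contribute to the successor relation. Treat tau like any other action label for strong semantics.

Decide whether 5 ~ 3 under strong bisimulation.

Answer: BISIMILAR

Working:
Bisimulation quotient by refinement:
  π0 = {{0,1,2,3,4,5,6,7,8}}
  π1 = {{0,7},{1,2,3,5,6},{4},{8}}
4 equivalence class(es) (converged in 2)
[5]={1,2,3,5,6}  [3]={1,2,3,5,6}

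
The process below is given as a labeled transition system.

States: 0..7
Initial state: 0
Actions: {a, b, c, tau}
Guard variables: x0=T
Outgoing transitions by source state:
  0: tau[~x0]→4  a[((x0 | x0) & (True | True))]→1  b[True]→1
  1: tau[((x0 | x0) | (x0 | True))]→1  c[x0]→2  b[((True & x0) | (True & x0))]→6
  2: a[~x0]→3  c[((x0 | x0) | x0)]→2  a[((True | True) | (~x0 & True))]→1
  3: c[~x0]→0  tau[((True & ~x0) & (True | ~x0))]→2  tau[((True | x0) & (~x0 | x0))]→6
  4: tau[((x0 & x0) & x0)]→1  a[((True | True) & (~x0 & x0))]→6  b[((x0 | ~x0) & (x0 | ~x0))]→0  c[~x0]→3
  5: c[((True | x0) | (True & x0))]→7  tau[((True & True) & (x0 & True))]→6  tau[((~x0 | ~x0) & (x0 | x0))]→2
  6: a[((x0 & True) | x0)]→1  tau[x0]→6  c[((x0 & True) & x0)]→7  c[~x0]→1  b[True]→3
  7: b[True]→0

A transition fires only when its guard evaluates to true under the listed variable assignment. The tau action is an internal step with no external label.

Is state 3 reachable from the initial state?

Answer: REACHABLE

Trace:
17 transition(s) survive guard evaluation.
depth 0: {0}
depth 1: {1}  cumulative {0,1}
depth 2: {2,6}  cumulative {0,1,2,6}
depth 3: {3,7}  cumulative {0,1,2,3,6,7}
R = {0,1,2,3,6,7}
Path to 3: a·b·b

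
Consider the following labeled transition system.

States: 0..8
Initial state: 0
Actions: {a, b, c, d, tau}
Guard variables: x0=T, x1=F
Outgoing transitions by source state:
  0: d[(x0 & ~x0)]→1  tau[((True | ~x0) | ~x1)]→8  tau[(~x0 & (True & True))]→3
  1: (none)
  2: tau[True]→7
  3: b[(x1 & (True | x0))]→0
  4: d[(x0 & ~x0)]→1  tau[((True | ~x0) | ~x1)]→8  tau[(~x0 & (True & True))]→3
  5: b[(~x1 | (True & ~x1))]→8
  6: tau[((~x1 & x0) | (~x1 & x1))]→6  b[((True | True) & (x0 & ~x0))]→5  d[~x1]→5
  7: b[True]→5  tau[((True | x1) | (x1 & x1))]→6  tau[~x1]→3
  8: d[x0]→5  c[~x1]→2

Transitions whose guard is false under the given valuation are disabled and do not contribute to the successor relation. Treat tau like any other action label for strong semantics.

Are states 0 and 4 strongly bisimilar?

Compute ~ classes (split until stable):
  round 0: {{0,1,2,3,4,5,6,7,8}}
  round 1: {{0,2,4},{1,3},{5},{6},{7},{8}}
  round 2: {{0,4},{1,3},{2},{5},{6},{7},{8}}
Fixed point at round 3; 7 class(es).
0∈{0,4}, 4∈{0,4}

Answer: BISIMILAR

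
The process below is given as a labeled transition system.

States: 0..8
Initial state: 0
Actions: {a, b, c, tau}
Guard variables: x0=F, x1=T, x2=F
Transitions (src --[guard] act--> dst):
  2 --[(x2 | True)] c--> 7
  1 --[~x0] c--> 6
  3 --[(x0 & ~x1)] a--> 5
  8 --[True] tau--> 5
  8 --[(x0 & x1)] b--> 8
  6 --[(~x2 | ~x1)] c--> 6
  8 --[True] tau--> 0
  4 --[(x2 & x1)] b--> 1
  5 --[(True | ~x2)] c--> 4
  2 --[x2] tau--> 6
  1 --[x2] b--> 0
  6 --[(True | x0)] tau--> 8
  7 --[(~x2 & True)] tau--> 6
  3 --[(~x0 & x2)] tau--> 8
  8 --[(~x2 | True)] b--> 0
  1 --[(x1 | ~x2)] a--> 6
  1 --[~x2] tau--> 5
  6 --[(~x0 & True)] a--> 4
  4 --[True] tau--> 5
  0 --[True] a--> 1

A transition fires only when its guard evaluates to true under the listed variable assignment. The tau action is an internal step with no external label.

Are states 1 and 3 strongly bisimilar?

Compute ~ classes (split until stable):
  π0 = {{0,1,2,3,4,5,6,7,8}}
  π1 = {{0},{1,6},{2,5},{3},{4,7},{8}}
  π2 = {{0},{1},{2,5},{3},{4},{6},{7},{8}}
  π3 = {{0},{1},{2},{3},{4},{5},{6},{7},{8}}
9 equivalence class(es) (converged in 4)
1∈{1}, 3∈{3}

Answer: NOT BISIMILAR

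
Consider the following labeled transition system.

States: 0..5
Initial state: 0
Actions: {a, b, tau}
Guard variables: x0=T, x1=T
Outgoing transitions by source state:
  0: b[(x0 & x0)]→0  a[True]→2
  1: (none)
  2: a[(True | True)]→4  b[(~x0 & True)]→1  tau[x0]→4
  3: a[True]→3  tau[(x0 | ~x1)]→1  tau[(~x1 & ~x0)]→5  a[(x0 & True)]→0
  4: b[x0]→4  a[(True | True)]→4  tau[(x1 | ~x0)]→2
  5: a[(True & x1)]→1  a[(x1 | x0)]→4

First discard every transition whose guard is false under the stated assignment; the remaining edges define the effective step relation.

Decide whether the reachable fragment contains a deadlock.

Answer: DEADLOCK-FREE

Trace:
Reach set: {0,2,4}
  0: a→2  b→0  [2 exit(s)]
  2: a→4  tau→4  [2 exit(s)]
  4: a→4  b→4  tau→2  [3 exit(s)]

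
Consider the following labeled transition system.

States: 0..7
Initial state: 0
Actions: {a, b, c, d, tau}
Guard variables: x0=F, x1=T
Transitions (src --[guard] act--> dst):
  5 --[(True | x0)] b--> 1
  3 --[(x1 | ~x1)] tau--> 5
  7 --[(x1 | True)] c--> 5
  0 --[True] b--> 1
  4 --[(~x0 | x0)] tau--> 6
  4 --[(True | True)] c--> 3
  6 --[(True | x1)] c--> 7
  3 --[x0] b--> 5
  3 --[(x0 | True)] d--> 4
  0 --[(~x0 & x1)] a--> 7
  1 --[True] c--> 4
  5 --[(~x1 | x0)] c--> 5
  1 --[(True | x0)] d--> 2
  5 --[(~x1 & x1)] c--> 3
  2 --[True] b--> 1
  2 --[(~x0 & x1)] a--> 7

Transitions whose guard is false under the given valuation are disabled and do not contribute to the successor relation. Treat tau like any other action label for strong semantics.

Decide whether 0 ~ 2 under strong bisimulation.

Refine partition for ~:
  P[0] = {{0,1,2,3,4,5,6,7}}
  P[1] = {{0,2},{1},{3},{4},{5},{6,7}}
  P[2] = {{0,2},{1},{3},{4},{5},{6},{7}}
7 equivalence class(es) (converged in 3)
class of 0: {0,2}; class of 2: {0,2}

Answer: BISIMILAR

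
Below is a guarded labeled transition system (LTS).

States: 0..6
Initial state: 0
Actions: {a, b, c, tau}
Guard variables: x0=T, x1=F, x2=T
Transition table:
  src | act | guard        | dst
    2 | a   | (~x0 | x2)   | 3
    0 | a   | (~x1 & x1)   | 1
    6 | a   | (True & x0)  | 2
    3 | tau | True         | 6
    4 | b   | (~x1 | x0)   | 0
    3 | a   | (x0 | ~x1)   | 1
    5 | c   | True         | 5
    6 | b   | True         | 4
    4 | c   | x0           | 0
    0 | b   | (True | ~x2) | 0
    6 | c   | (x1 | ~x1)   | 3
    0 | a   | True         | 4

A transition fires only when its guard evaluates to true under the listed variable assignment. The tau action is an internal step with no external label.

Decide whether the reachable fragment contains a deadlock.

Answer: DEADLOCK-FREE

Working:
Reach set: {0,4}
  0: a→4  b→0  [2 out]
  4: b→0  c→0  [2 out]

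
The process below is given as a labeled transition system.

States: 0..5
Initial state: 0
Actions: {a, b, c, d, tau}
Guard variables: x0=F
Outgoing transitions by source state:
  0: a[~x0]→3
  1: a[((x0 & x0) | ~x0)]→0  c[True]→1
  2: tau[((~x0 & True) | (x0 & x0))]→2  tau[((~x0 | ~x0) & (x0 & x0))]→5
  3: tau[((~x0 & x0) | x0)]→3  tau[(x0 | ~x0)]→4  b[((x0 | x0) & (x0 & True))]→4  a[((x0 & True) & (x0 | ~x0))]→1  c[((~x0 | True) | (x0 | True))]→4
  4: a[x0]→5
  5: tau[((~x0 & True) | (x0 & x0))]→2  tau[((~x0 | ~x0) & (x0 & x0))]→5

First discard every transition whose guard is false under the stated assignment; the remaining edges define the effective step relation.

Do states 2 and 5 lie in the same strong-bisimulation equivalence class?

Bisimulation quotient by refinement:
  round 0: {{0,1,2,3,4,5}}
  round 1: {{0},{1},{2,5},{3},{4}}
Fixed point at round 2; 5 class(es).
class of 2: {2,5}; class of 5: {2,5}

Answer: BISIMILAR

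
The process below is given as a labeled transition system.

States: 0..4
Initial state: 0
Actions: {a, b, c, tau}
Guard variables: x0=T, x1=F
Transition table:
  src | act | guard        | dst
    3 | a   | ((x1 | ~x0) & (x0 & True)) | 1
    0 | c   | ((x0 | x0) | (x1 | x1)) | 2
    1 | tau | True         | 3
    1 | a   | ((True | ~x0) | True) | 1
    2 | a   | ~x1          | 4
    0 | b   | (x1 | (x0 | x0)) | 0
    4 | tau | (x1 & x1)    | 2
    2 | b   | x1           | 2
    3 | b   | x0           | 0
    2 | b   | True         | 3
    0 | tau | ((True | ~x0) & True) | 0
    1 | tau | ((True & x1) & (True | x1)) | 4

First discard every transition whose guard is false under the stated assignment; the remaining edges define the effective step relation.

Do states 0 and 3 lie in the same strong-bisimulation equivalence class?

Answer: NOT BISIMILAR

Analysis:
Compute ~ classes (split until stable):
  π0 = {{0,1,2,3,4}}
  π1 = {{0},{1},{2},{3},{4}}
Fixed point at round 2; 5 class(es).
[0]={0}  [3]={3}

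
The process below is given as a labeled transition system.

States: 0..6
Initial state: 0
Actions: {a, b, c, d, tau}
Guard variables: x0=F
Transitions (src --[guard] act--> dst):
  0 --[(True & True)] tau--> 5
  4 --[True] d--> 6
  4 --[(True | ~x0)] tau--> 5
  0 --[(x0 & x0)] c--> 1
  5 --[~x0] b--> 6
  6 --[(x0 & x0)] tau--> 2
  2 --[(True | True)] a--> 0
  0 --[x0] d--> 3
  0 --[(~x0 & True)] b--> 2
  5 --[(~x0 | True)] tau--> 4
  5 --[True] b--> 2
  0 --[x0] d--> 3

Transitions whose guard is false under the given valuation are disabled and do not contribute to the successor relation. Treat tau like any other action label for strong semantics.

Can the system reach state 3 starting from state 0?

Guard filter leaves 8 enabled edge(s).
Layer 0: {0}
Layer 1: {2,5}  total {0,2,5}
Layer 2: {4,6}  total {0,2,4,5,6}
Reachable = {0,2,4,5,6}

Answer: UNREACHABLE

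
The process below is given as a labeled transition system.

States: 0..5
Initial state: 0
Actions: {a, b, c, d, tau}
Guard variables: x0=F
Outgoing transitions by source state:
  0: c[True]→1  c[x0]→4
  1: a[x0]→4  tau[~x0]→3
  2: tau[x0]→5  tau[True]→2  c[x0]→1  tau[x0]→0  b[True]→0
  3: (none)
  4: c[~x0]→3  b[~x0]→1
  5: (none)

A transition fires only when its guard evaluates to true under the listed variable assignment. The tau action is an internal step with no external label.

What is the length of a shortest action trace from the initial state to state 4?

Answer: UNREACHABLE

Trace:
Breadth-first toward 4:
  L0 = {0}
  L1 = {1}
  L2 = {3}
4 never appears.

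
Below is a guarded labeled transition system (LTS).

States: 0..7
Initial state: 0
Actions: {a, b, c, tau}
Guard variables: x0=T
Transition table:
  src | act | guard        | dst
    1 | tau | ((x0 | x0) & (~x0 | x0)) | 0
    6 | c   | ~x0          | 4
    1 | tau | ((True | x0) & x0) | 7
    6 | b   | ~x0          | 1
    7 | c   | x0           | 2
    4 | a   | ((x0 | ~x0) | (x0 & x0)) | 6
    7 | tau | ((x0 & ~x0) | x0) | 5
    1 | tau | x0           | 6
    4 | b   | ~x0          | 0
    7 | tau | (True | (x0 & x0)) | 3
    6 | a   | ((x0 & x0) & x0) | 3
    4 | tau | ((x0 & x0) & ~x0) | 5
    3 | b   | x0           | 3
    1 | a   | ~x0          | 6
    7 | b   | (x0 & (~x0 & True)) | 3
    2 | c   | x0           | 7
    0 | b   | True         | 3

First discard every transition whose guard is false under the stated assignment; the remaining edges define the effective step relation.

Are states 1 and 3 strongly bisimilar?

Bisimulation quotient by refinement:
  P[0] = {{0,1,2,3,4,5,6,7}}
  P[1] = {{0,3},{1},{2},{4,6},{5},{7}}
  P[2] = {{0,3},{1},{2},{4},{5},{6},{7}}
Fixed point at round 3; 7 class(es).
1∈{1}, 3∈{0,3}

Answer: NOT BISIMILAR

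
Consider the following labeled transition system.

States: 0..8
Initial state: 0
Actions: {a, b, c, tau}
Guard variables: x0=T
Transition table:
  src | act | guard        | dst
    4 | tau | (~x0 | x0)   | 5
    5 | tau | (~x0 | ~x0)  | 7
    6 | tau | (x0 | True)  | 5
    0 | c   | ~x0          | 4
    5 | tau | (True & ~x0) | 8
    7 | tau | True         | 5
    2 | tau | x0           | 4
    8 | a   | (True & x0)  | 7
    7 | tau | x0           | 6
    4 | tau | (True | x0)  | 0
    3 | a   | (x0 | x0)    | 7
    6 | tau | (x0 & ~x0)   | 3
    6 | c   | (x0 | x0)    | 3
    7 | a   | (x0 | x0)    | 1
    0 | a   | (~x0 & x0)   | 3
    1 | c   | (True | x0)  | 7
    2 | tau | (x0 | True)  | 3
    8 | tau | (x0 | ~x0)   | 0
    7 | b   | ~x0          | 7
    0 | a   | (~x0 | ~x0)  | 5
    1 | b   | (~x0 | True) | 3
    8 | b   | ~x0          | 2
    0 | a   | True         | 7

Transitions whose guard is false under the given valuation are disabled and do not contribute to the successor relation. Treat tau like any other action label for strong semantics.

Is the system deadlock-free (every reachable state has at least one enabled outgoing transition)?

Reachable = {0,1,3,5,6,7}
  0: a→7  [1 exit(s)]
  1: b→3  c→7  [2 exit(s)]
  3: a→7  [1 exit(s)]
  5: ∅  [no exit]
  6: c→3  tau→5  [2 exit(s)]
  7: a→1  tau→5  tau→6  [3 exit(s)]
witness 5: a·tau

Answer: DEADLOCK at state 5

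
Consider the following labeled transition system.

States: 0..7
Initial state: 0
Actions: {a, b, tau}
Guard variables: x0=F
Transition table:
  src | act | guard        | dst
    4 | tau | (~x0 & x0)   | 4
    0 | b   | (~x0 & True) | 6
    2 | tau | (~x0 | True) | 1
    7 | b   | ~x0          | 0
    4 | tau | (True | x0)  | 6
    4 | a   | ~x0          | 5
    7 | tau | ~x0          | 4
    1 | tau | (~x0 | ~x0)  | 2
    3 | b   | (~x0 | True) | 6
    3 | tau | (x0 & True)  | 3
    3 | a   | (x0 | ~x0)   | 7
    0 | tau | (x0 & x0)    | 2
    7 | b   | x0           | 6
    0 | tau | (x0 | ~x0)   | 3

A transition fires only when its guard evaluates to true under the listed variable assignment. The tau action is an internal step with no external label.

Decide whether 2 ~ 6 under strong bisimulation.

Compute ~ classes (split until stable):
  P[0] = {{0,1,2,3,4,5,6,7}}
  P[1] = {{0,7},{1,2},{3},{4},{5,6}}
  P[2] = {{0},{1,2},{3},{4},{5,6},{7}}
stable after 3 split(s): 6 block(s)
[2]={1,2}  [6]={5,6}

Answer: NOT BISIMILAR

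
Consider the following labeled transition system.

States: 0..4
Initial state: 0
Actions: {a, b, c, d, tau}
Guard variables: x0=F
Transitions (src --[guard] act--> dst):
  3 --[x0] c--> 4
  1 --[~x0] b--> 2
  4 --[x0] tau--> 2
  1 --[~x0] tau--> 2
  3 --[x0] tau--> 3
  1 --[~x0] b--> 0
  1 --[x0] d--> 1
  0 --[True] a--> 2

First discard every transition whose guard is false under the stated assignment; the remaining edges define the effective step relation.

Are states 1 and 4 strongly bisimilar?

Compute ~ classes (split until stable):
  P[0] = {{0,1,2,3,4}}
  P[1] = {{0},{1},{2,3,4}}
3 equivalence class(es) (converged in 2)
1∈{1}, 4∈{2,3,4}

Answer: NOT BISIMILAR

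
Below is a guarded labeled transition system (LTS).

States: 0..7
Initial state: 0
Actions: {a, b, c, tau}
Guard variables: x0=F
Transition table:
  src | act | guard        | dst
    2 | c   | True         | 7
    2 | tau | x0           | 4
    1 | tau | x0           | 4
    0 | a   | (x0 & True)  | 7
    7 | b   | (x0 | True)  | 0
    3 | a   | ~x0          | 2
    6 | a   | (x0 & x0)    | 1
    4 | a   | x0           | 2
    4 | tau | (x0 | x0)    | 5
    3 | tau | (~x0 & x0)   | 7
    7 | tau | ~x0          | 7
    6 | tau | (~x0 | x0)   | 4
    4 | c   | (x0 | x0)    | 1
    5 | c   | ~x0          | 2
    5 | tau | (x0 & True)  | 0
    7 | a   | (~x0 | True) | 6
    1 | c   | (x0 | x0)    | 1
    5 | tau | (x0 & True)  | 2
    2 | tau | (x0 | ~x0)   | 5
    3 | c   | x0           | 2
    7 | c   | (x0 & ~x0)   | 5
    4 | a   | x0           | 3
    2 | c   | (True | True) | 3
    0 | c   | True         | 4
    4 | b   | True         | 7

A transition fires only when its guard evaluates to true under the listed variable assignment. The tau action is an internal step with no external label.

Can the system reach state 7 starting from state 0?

After dropping false guards: 11 live edges.
Layer 0: {0}
Layer 1: {4}  now seen {0,4}
Layer 2: {7}  now seen {0,4,7}
Layer 3: {6}  now seen {0,4,6,7}
Reach set: {0,4,6,7}
trace reaching 7: c·b

Answer: REACHABLE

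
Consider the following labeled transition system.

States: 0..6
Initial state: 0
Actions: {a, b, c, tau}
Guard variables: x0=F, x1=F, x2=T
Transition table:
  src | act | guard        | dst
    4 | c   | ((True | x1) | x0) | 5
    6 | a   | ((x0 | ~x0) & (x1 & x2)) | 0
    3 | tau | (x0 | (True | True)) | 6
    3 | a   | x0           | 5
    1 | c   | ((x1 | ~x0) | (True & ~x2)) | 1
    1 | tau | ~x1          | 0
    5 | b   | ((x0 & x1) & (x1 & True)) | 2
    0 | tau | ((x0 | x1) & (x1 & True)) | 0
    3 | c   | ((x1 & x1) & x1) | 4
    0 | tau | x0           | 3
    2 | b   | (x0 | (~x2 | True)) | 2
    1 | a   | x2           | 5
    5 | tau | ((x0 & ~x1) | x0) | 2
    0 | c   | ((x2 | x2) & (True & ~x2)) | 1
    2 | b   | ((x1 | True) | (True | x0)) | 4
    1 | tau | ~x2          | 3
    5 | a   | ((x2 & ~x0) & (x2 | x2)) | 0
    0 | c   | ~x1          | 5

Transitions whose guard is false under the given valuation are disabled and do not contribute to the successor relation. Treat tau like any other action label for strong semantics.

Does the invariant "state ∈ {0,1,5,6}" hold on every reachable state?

Answer: INVARIANT HOLDS

Trace:
Inv-set: {0,1,5,6}
Reachable = {0,5}
  0: ok
  5: ok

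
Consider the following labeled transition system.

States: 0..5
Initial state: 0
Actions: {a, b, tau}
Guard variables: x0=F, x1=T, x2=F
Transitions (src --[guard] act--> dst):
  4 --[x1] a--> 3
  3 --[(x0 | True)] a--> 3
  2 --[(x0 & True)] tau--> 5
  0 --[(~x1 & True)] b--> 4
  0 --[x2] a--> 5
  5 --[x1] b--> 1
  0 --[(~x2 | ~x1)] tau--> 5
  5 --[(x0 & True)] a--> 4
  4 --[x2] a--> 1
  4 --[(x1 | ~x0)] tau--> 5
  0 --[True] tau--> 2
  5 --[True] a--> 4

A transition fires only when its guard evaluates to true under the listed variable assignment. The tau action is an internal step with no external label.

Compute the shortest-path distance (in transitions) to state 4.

Breadth-first toward 4:
  L0 = {0}
  L1 = {2,5}
  L2 = {1,4}
first hit 4 at d=2 via tau·a

Answer: 2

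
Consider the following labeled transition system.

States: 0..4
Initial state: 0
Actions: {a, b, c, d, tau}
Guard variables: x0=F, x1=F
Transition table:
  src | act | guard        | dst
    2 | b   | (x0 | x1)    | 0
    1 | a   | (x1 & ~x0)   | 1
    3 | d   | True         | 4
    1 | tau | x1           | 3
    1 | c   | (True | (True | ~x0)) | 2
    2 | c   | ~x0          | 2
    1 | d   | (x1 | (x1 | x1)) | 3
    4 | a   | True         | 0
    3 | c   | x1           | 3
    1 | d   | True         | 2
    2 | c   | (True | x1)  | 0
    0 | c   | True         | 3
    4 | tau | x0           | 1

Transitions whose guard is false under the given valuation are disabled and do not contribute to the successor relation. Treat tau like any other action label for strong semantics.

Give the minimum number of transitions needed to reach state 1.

Breadth-first toward 1:
  L0 = {0}
  L1 = {3}
  L2 = {4}
1 never appears.

Answer: UNREACHABLE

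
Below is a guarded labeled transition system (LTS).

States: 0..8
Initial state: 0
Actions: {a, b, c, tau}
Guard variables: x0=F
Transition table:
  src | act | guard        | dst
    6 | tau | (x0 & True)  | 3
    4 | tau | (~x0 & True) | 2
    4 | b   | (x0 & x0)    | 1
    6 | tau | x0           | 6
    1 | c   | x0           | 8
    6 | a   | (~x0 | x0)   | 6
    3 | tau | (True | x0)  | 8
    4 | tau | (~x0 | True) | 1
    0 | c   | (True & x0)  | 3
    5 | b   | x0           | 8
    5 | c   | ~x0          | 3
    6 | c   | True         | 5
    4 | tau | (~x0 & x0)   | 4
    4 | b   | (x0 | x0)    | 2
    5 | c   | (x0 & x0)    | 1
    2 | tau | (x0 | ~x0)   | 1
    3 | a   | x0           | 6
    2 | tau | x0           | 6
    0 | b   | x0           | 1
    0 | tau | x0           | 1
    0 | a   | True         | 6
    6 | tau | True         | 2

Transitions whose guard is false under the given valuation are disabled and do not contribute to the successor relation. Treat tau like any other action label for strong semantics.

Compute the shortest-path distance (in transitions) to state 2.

Answer: 2

Analysis:
BFS to 2:
  Layer 0: {0}
  Layer 1: {6}
  Layer 2: {2,5}
depth(2)=2, e.g. a·tau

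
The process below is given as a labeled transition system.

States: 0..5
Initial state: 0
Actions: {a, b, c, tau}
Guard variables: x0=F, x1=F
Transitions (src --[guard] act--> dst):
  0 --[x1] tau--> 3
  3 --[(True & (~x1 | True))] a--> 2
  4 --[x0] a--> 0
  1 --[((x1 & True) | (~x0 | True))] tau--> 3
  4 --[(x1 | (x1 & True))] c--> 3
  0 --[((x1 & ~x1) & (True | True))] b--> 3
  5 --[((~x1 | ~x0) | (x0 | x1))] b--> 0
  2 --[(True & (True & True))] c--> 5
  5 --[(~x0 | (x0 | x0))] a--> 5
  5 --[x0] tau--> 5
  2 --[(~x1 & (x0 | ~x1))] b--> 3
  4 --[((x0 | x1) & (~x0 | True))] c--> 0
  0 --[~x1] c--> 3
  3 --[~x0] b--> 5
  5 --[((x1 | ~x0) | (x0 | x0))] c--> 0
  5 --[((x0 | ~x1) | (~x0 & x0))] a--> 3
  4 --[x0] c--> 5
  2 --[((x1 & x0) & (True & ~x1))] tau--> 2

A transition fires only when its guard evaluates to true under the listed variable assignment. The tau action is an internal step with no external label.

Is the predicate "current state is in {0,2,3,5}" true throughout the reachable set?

Allowed set {0,2,3,5}
R = {0,2,3,5}
  0: ok
  2: ok
  3: ok
  5: ok

Answer: INVARIANT HOLDS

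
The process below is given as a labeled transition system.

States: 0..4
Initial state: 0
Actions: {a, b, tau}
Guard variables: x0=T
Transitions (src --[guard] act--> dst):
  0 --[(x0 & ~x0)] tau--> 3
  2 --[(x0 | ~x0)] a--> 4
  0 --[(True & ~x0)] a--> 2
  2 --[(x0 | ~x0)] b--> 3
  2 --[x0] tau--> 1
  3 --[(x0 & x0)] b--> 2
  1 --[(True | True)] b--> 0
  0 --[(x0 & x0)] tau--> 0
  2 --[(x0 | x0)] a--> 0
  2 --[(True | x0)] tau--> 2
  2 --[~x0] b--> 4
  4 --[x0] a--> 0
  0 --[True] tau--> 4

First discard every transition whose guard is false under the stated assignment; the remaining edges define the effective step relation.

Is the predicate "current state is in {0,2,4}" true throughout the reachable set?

Answer: INVARIANT HOLDS

Working:
Allowed set {0,2,4}
R = {0,4}
  0: ok
  4: ok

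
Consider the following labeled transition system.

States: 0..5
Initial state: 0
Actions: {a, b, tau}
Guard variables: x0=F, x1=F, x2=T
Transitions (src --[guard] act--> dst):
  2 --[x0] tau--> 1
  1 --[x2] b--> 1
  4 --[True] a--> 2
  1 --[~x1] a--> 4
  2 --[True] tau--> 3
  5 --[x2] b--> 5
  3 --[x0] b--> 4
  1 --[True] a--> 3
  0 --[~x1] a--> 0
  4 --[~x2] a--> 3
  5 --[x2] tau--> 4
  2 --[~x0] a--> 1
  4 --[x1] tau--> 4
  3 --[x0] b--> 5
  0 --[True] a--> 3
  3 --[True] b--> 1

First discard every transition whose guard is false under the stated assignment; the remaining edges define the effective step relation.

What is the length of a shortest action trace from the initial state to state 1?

Answer: 2

Analysis:
Layered search for 1:
  depth 0: {0}
  depth 1: {3}
  depth 2: {1}
depth(1)=2, e.g. a·b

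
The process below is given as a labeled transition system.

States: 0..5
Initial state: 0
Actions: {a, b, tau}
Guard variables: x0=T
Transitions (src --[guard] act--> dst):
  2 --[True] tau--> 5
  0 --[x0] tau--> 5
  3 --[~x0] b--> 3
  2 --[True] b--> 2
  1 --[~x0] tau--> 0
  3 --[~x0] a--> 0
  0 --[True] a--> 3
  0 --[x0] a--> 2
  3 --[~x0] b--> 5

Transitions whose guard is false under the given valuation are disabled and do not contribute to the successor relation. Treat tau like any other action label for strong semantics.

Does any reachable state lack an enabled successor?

Answer: DEADLOCK at state 3

Analysis:
Reach set: {0,2,3,5}
  0: a→2  a→3  tau→5  [deg 3]
  2: b→2  tau→5  [deg 2]
  3: ∅  [STUCK]
  5: ∅  [STUCK]
trace reaching 3: a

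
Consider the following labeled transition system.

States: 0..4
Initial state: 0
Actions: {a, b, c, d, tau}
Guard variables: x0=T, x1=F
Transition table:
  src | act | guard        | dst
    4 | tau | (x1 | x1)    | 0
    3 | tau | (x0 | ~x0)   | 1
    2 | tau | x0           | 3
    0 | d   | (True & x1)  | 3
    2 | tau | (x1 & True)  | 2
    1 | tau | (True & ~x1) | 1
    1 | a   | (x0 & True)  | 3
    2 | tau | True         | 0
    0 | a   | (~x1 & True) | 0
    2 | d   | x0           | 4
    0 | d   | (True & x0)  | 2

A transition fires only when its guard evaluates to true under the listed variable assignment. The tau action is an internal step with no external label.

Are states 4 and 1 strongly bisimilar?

Refine partition for ~:
  π0 = {{0,1,2,3,4}}
  π1 = {{0},{1},{2},{3},{4}}
Fixed point at round 2; 5 class(es).
4∈{4}, 1∈{1}

Answer: NOT BISIMILAR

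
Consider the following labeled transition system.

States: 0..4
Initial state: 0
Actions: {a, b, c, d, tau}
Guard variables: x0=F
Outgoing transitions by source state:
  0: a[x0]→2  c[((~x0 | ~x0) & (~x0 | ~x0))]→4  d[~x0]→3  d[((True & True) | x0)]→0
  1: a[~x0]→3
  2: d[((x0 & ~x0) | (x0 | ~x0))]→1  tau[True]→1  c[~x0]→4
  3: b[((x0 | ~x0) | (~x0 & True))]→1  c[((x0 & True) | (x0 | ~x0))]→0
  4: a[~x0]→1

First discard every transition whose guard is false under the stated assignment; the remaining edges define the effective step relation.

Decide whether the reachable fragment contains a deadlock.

Answer: DEADLOCK-FREE

Analysis:
Reachable = {0,1,3,4}
  0: c→4  d→0  d→3  [3 out]
  1: a→3  [1 out]
  3: b→1  c→0  [2 out]
  4: a→1  [1 out]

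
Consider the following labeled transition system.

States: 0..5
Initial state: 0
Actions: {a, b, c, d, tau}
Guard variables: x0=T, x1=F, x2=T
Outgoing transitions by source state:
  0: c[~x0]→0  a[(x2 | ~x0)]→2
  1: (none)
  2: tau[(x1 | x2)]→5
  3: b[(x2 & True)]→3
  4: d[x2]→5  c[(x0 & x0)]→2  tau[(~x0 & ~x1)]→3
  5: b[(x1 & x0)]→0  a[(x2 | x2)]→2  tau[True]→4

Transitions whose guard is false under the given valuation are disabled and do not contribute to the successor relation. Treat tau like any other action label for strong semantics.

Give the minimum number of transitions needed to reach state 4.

Layered search for 4:
  depth 0: {0}
  depth 1: {2}
  depth 2: {5}
  depth 3: {4}
first hit 4 at d=3 via a·tau·tau

Answer: 3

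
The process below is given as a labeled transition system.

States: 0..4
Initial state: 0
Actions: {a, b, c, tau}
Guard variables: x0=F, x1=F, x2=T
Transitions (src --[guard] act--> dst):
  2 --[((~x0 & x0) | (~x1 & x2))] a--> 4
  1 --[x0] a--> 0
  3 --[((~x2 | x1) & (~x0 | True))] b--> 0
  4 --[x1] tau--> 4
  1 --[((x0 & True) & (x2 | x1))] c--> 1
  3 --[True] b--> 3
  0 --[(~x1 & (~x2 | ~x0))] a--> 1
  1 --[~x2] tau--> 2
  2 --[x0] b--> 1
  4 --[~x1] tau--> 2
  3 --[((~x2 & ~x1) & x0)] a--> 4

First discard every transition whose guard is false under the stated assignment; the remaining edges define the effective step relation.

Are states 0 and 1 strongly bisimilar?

Refine partition for ~:
  P[0] = {{0,1,2,3,4}}
  P[1] = {{0,2},{1},{3},{4}}
  P[2] = {{0},{1},{2},{3},{4}}
stable after 3 split(s): 5 block(s)
[0]={0}  [1]={1}

Answer: NOT BISIMILAR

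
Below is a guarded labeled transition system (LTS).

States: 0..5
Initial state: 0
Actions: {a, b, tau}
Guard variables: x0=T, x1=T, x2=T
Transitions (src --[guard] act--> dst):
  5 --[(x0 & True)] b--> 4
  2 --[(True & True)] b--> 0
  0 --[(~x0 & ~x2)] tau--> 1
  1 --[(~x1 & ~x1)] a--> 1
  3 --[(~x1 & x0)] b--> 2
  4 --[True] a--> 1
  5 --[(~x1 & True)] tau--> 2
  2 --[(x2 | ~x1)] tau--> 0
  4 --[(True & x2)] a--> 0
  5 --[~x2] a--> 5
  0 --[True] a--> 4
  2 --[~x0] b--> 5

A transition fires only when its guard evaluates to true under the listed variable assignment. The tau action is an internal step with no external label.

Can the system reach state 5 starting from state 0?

Guard filter leaves 6 enabled edge(s).
Layer 0: {0}
Layer 1: {4}  cumulative {0,4}
Layer 2: {1}  cumulative {0,1,4}
Reachable = {0,1,4}

Answer: UNREACHABLE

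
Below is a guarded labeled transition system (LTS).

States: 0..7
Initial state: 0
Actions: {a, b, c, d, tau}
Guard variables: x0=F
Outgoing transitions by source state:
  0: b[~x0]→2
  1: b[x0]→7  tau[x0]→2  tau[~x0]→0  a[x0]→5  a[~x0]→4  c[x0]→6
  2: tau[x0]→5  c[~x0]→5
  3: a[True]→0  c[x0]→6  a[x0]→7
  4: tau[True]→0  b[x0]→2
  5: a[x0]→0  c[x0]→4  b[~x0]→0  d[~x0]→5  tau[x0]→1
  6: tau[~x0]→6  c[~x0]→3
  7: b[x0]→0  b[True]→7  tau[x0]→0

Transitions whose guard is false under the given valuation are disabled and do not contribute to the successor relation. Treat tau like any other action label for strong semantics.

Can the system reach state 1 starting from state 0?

Answer: UNREACHABLE

Analysis:
Guard filter leaves 11 enabled edge(s).
depth 0: {0}
depth 1: {2}  total {0,2}
depth 2: {5}  total {0,2,5}
Reach set: {0,2,5}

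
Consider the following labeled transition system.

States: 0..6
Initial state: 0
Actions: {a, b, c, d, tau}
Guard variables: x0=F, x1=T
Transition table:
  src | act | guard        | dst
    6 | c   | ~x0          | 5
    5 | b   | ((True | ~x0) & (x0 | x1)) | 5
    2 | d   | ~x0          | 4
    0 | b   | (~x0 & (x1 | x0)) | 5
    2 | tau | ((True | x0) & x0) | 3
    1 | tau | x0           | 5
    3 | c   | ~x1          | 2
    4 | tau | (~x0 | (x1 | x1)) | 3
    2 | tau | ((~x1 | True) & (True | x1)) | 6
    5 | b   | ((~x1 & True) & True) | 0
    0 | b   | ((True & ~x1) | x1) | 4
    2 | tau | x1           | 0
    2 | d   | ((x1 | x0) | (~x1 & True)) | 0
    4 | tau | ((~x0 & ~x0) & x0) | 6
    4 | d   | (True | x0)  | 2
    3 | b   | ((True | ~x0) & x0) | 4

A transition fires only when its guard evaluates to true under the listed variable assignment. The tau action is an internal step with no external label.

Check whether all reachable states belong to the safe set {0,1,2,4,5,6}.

Safe = {0,1,2,4,5,6}
Reachable = {0,2,3,4,5,6}
  0: ✓
  2: ✓
  3: VIOLATES
  4: ✓
  5: ✓
  6: ✓
witness against invariant: b·tau → 3

Answer: INVARIANT VIOLATED at state 3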